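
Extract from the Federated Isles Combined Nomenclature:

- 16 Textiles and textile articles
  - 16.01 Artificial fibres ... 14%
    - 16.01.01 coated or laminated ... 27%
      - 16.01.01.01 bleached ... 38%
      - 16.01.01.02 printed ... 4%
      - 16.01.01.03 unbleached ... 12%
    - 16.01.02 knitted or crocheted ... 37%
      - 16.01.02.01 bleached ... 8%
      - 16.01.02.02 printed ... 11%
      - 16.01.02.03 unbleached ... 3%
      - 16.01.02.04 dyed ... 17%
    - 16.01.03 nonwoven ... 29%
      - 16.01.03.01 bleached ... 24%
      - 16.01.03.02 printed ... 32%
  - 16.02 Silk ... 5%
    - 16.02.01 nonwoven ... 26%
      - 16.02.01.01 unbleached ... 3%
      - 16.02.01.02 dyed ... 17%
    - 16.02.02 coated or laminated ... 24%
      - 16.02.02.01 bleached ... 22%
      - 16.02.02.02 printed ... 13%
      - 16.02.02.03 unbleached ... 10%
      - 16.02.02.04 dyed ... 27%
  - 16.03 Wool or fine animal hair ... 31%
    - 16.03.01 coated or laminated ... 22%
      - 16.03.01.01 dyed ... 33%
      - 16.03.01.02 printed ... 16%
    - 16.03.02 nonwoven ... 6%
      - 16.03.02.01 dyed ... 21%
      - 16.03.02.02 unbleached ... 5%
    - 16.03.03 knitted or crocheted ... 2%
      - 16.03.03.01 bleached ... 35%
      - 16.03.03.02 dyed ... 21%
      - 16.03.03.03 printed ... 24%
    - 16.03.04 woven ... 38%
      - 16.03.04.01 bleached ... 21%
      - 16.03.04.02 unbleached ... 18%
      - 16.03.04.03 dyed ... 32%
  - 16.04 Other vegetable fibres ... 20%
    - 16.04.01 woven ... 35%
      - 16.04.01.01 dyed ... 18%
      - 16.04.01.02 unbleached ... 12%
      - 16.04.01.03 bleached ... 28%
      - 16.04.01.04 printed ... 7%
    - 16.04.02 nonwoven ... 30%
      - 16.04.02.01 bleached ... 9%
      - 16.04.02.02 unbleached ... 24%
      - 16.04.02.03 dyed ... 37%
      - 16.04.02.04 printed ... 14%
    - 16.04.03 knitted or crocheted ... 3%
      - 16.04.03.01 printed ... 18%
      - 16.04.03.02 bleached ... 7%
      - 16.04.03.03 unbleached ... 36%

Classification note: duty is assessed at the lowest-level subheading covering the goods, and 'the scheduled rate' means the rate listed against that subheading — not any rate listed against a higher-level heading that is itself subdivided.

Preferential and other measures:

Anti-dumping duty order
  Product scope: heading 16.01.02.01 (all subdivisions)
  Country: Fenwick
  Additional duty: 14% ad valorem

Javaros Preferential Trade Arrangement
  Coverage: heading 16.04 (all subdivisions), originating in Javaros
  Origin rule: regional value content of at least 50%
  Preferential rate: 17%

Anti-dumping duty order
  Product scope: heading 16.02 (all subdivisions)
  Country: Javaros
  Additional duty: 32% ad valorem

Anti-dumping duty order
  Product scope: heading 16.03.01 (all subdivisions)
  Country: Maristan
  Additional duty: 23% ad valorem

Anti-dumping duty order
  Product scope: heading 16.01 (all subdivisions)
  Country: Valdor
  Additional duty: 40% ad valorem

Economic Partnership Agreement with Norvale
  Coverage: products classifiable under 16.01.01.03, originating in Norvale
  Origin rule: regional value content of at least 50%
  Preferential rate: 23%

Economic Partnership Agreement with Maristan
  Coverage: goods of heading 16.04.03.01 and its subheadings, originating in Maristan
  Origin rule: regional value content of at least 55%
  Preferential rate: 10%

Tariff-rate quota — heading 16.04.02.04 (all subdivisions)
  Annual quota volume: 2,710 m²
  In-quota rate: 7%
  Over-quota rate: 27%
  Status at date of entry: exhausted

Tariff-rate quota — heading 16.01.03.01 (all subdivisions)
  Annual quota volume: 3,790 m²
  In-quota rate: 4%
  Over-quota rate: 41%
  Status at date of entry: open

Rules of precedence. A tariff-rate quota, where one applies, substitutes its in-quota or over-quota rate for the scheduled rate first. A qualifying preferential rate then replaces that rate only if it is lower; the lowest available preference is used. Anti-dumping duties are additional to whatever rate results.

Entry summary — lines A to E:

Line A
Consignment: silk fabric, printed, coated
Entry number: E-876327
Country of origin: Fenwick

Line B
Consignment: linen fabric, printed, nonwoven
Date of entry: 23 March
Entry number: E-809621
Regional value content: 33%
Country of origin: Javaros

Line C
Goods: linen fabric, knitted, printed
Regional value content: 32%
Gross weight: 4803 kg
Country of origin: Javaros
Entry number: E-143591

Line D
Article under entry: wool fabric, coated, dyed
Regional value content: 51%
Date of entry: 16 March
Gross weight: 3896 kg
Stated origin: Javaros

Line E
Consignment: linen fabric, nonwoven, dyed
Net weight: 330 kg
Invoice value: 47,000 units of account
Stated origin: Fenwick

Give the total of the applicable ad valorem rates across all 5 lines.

128%

Line A: silk → 16.02; coated → 16.02.02; printed → 16.02.02.02. Scheduled 13%. No special measure applies. → 13%.
Line B: linen → 16.04; nonwoven → 16.04.02; printed → 16.04.02.04. Scheduled 14%. quota on 16.04.02.04 exhausted → over-quota 27%; Javaros agreement on 16.04: RVC < 50%. → 27%.
Line C: linen → 16.04; knitted → 16.04.03; printed → 16.04.03.01. Scheduled 18%. Javaros agreement on 16.04: RVC < 50%. → 18%.
Line D: wool → 16.03; coated → 16.03.01; dyed → 16.03.01.01. Scheduled 33%. Javaros agreement on 16.04: 16.03.01.01 not covered. → 33%.
Line E: linen → 16.04; nonwoven → 16.04.02; dyed → 16.04.02.03. Scheduled 37%. No special measure applies. → 37%.
Sum: 13% + 27% + 18% + 33% + 37% = 128%.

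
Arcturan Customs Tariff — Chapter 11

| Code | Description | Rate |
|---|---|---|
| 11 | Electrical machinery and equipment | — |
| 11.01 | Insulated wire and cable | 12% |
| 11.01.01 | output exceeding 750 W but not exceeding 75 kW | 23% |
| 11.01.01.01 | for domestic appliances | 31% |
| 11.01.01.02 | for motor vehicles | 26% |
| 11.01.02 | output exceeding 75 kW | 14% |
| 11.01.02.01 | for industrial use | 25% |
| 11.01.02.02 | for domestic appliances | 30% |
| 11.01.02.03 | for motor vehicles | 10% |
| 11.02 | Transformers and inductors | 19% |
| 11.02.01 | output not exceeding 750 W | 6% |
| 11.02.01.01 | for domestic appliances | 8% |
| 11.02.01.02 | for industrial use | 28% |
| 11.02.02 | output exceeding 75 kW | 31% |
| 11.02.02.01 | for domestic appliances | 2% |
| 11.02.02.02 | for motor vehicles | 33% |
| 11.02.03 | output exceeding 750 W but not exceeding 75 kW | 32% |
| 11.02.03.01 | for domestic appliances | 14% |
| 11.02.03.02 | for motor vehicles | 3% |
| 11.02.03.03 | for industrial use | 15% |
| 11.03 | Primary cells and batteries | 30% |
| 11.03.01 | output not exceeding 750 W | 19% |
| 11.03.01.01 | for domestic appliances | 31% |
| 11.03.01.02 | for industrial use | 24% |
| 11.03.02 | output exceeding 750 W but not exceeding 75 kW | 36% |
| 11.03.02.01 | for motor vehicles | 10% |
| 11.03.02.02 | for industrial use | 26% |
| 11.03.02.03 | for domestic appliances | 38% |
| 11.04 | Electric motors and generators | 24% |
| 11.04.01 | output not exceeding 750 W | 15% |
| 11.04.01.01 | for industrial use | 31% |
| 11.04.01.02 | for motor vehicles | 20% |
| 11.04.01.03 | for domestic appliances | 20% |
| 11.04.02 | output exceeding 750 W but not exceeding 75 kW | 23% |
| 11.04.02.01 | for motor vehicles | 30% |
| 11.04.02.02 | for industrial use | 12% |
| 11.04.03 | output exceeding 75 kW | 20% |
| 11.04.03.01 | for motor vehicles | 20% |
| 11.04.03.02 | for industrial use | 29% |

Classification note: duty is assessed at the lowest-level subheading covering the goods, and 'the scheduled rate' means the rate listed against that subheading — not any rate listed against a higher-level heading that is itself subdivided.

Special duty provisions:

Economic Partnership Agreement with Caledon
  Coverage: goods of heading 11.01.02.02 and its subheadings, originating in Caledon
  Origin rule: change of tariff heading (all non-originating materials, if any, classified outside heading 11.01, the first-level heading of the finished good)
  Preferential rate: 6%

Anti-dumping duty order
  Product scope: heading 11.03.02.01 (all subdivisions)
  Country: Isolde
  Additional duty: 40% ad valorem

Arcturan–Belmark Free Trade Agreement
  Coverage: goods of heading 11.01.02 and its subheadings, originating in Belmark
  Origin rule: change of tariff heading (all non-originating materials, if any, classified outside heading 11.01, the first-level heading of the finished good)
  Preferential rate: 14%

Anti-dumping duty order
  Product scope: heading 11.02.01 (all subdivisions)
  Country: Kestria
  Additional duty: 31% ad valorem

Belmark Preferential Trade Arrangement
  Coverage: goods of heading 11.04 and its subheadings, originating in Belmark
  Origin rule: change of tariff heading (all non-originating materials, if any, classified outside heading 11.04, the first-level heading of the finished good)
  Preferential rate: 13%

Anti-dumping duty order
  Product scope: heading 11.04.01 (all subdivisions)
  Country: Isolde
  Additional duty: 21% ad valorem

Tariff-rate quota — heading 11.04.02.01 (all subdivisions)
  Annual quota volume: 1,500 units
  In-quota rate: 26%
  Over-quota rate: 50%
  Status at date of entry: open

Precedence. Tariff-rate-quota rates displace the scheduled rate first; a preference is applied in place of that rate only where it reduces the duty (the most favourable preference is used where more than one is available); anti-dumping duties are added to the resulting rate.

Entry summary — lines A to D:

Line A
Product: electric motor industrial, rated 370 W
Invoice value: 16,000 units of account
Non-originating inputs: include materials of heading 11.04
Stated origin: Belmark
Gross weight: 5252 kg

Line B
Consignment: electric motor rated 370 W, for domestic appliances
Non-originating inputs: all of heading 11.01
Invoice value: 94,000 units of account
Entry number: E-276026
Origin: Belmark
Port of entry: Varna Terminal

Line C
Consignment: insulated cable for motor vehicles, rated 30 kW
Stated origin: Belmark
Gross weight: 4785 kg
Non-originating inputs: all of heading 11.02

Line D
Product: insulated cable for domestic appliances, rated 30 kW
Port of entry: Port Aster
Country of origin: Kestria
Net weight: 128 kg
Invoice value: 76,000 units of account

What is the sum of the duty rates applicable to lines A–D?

101%

Line A: electric motor → 11.04; rated 370 W → 11.04.01; industrial → 11.04.01.01. Scheduled 31%. Belmark agreement on 11.01.02: 11.04.01.01 not covered; Belmark agreement on 11.04: CTH not met. → 31%.
Line B: electric motor → 11.04; rated 370 W → 11.04.01; for domestic appliances → 11.04.01.03. Scheduled 20%. Belmark agreement on 11.01.02: 11.04.01.03 not covered; Belmark agreement on 11.04: CTH met → 13% available; preferential 13%. → 13%.
Line C: insulated cable → 11.01; rated 30 kW → 11.01.01; for motor vehicles → 11.01.01.02. Scheduled 26%. Belmark agreement on 11.01.02: 11.01.01.02 not covered; Belmark agreement on 11.04: 11.01.01.02 not covered. → 26%.
Line D: insulated cable → 11.01; rated 30 kW → 11.01.01; for domestic appliances → 11.01.01.01. Scheduled 31%. No special measure applies. → 31%.
Sum: 31% + 13% + 26% + 31% = 101%.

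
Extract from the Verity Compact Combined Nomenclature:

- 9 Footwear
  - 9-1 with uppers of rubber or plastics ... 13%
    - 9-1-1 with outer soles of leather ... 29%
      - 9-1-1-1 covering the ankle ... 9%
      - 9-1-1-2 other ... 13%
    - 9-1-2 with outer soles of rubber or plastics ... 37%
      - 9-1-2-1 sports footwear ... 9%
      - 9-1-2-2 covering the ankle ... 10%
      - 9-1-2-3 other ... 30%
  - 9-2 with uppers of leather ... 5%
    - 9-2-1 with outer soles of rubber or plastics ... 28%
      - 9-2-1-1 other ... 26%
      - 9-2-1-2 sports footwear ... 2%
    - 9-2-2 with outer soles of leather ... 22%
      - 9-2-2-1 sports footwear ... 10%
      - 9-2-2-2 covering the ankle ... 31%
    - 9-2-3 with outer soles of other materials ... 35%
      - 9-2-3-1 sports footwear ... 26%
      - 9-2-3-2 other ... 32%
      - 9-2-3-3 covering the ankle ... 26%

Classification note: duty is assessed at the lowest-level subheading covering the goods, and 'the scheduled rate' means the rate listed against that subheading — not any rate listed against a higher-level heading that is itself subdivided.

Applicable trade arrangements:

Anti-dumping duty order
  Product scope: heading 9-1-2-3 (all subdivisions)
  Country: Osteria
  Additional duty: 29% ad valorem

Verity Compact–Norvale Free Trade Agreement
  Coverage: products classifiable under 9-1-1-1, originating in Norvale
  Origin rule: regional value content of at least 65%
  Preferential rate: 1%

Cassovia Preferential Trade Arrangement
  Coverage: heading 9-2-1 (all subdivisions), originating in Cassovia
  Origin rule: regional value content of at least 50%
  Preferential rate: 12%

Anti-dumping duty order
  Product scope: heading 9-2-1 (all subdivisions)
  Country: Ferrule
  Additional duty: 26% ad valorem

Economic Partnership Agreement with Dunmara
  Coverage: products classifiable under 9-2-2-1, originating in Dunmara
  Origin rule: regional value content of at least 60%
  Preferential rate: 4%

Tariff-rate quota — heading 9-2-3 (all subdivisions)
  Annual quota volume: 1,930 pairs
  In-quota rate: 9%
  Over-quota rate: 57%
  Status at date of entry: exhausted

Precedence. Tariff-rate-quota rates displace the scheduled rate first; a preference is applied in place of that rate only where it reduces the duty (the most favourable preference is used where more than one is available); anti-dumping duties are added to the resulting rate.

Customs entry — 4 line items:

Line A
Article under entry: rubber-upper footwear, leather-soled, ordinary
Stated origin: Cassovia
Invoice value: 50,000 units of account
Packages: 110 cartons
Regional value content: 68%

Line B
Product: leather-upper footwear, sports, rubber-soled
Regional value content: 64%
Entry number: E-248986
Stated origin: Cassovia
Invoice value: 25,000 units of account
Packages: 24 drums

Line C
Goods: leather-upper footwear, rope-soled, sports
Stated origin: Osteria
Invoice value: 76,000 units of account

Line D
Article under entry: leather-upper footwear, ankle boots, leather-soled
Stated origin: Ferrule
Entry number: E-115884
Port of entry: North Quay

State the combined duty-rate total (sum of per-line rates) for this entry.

Line A: rubber-upper → 9-1; leather-soled → 9-1-1; ordinary → 9-1-1-2. Scheduled 13%. Cassovia agreement on 9-2-1: 9-1-1-2 not covered. → 13%.
Line B: leather-upper → 9-2; rubber-soled → 9-2-1; sports → 9-2-1-2. Scheduled 2%. Cassovia agreement on 9-2-1: RVC ≥ 50% → 12% available; preference 12% not lower than 2% → no reduction. → 2%.
Line C: leather-upper → 9-2; rope-soled → 9-2-3; sports → 9-2-3-1. Scheduled 26%. quota on 9-2-3 exhausted → over-quota 57%. → 57%.
Line D: leather-upper → 9-2; leather-soled → 9-2-2; ankle boots → 9-2-2-2. Scheduled 31%. No special measure applies. → 31%.
Sum: 13% + 2% + 57% + 31% = 103%.

103%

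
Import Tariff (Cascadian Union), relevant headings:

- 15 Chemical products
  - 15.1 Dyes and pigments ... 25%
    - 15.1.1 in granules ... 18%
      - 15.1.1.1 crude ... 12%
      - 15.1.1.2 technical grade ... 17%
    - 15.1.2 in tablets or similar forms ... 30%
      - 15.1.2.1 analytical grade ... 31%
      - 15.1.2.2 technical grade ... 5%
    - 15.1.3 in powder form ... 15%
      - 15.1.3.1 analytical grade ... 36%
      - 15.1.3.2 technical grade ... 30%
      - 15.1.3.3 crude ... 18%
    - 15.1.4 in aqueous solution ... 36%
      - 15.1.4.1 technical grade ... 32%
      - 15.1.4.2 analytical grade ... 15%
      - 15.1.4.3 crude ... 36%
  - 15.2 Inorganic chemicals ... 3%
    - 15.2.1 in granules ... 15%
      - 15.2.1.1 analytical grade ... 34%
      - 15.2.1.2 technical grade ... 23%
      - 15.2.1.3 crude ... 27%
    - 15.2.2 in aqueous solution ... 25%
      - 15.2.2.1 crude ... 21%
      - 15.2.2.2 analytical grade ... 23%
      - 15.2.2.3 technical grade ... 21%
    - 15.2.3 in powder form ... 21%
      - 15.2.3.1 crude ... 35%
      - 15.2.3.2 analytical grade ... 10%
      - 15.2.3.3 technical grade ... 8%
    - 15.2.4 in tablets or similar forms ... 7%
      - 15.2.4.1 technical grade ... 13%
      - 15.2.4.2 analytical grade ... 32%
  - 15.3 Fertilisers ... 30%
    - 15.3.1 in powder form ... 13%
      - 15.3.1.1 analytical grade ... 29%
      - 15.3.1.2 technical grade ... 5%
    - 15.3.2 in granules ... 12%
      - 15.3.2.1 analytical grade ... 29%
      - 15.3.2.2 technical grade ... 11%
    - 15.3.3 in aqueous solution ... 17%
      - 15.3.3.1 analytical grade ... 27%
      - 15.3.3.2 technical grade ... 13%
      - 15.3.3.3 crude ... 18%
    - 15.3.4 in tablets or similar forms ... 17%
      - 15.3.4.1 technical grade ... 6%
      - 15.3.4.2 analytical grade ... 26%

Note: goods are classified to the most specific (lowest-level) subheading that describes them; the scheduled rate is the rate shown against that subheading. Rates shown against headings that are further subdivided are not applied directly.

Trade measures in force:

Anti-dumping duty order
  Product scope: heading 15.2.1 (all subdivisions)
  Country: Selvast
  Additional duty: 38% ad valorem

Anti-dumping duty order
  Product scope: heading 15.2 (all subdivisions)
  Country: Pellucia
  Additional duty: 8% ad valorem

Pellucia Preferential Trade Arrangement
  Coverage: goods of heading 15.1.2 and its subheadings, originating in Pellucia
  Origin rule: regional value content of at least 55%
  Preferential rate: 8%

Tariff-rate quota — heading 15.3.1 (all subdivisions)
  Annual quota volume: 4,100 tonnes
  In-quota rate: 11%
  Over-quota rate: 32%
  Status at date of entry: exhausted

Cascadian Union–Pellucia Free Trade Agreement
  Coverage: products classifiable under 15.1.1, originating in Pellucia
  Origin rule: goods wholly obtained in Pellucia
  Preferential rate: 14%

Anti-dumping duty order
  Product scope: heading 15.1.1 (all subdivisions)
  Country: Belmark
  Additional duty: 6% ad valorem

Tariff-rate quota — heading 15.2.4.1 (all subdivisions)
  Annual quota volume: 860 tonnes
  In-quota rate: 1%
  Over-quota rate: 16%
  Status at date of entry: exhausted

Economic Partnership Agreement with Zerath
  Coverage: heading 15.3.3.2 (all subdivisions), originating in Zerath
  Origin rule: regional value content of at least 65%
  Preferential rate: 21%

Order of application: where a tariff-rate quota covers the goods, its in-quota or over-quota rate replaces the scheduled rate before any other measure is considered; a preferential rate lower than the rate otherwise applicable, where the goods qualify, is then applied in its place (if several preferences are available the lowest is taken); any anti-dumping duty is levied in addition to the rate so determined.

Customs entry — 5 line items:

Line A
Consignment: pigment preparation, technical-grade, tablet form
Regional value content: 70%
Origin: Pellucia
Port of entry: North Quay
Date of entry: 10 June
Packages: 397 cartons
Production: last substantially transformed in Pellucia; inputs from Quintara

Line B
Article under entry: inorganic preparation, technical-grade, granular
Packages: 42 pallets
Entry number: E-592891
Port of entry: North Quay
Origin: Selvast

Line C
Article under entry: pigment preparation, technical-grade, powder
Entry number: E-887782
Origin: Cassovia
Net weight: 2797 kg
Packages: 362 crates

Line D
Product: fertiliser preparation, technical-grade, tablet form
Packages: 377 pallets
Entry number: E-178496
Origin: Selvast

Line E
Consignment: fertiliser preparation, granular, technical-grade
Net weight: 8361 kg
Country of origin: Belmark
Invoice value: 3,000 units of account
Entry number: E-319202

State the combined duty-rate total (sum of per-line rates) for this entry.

113%

Line A: pigment → 15.1; tablet form → 15.1.2; technical-grade → 15.1.2.2. Scheduled 5%. Pellucia agreement on 15.1.2: RVC ≥ 55% → 8% available; Pellucia agreement on 15.1.1: 15.1.2.2 not covered; preference 8% not lower than 5% → no reduction. → 5%.
Line B: inorganic → 15.2; granular → 15.2.1; technical-grade → 15.2.1.2. Scheduled 23%. anti-dumping (Selvast, 15.2.1): +38%; total 23% + 38% = 61%. → 61%.
Line C: pigment → 15.1; powder → 15.1.3; technical-grade → 15.1.3.2. Scheduled 30%. No special measure applies. → 30%.
Line D: fertiliser → 15.3; tablet form → 15.3.4; technical-grade → 15.3.4.1. Scheduled 6%. No special measure applies. → 6%.
Line E: fertiliser → 15.3; granular → 15.3.2; technical-grade → 15.3.2.2. Scheduled 11%. No special measure applies. → 11%.
Sum: 5% + 61% + 30% + 6% + 11% = 113%.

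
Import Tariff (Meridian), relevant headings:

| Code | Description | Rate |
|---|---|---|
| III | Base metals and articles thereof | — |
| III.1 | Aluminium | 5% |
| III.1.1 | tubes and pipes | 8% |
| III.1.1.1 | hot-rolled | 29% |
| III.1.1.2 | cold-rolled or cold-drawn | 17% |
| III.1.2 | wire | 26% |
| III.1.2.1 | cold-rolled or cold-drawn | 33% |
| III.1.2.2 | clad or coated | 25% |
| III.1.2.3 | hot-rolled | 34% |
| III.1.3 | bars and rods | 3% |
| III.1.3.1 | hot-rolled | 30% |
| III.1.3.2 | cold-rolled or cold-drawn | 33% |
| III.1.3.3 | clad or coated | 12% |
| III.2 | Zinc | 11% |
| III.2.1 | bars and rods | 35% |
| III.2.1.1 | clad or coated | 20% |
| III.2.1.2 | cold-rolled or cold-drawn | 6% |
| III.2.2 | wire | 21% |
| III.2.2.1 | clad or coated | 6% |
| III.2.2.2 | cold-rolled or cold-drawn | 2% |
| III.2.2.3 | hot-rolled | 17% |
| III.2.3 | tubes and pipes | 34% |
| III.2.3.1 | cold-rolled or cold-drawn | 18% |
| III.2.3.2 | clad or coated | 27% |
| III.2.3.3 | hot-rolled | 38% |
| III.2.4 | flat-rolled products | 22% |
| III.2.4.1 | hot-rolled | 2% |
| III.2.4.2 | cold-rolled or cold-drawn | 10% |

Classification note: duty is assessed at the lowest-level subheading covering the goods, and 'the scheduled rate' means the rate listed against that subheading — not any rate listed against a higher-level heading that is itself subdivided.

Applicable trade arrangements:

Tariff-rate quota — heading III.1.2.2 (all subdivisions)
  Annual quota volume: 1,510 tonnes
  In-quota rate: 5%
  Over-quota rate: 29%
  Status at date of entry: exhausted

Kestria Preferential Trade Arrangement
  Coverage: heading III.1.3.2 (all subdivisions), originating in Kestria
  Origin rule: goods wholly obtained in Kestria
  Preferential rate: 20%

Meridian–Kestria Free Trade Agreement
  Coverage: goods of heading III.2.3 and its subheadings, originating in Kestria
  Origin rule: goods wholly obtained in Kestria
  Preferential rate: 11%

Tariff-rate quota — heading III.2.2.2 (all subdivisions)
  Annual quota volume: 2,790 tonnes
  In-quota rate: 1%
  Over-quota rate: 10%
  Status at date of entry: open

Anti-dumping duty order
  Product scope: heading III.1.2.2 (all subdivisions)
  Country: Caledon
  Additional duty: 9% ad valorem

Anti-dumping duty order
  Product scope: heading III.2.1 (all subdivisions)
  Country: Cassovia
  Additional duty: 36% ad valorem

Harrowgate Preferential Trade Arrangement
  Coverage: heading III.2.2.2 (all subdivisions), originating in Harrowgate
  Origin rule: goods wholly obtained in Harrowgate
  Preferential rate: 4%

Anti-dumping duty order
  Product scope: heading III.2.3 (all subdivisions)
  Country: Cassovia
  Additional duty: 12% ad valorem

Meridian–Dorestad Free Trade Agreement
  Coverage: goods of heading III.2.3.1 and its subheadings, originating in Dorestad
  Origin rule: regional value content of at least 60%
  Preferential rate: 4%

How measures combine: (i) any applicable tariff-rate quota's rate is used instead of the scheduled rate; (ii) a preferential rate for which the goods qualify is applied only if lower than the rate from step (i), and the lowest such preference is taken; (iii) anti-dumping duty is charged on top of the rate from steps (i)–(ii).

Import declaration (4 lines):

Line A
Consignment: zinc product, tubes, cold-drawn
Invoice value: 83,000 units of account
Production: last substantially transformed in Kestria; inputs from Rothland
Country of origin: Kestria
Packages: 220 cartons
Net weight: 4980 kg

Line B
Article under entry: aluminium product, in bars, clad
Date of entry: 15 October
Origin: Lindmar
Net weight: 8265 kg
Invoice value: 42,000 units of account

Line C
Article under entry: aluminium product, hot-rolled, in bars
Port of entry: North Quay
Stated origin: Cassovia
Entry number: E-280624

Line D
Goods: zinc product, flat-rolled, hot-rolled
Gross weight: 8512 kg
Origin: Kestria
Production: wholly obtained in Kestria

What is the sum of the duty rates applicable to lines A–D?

Line A: zinc → III.2; tubes → III.2.3; cold-drawn → III.2.3.1. Scheduled 18%. Kestria agreement on III.1.3.2: III.2.3.1 not covered; Kestria agreement on III.2.3: not wholly obtained. → 18%.
Line B: aluminium → III.1; in bars → III.1.3; clad → III.1.3.3. Scheduled 12%. No special measure applies. → 12%.
Line C: aluminium → III.1; in bars → III.1.3; hot-rolled → III.1.3.1. Scheduled 30%. No special measure applies. → 30%.
Line D: zinc → III.2; flat-rolled → III.2.4; hot-rolled → III.2.4.1. Scheduled 2%. Kestria agreement on III.1.3.2: III.2.4.1 not covered; Kestria agreement on III.2.3: III.2.4.1 not covered. → 2%.
Sum: 18% + 12% + 30% + 2% = 62%.

62%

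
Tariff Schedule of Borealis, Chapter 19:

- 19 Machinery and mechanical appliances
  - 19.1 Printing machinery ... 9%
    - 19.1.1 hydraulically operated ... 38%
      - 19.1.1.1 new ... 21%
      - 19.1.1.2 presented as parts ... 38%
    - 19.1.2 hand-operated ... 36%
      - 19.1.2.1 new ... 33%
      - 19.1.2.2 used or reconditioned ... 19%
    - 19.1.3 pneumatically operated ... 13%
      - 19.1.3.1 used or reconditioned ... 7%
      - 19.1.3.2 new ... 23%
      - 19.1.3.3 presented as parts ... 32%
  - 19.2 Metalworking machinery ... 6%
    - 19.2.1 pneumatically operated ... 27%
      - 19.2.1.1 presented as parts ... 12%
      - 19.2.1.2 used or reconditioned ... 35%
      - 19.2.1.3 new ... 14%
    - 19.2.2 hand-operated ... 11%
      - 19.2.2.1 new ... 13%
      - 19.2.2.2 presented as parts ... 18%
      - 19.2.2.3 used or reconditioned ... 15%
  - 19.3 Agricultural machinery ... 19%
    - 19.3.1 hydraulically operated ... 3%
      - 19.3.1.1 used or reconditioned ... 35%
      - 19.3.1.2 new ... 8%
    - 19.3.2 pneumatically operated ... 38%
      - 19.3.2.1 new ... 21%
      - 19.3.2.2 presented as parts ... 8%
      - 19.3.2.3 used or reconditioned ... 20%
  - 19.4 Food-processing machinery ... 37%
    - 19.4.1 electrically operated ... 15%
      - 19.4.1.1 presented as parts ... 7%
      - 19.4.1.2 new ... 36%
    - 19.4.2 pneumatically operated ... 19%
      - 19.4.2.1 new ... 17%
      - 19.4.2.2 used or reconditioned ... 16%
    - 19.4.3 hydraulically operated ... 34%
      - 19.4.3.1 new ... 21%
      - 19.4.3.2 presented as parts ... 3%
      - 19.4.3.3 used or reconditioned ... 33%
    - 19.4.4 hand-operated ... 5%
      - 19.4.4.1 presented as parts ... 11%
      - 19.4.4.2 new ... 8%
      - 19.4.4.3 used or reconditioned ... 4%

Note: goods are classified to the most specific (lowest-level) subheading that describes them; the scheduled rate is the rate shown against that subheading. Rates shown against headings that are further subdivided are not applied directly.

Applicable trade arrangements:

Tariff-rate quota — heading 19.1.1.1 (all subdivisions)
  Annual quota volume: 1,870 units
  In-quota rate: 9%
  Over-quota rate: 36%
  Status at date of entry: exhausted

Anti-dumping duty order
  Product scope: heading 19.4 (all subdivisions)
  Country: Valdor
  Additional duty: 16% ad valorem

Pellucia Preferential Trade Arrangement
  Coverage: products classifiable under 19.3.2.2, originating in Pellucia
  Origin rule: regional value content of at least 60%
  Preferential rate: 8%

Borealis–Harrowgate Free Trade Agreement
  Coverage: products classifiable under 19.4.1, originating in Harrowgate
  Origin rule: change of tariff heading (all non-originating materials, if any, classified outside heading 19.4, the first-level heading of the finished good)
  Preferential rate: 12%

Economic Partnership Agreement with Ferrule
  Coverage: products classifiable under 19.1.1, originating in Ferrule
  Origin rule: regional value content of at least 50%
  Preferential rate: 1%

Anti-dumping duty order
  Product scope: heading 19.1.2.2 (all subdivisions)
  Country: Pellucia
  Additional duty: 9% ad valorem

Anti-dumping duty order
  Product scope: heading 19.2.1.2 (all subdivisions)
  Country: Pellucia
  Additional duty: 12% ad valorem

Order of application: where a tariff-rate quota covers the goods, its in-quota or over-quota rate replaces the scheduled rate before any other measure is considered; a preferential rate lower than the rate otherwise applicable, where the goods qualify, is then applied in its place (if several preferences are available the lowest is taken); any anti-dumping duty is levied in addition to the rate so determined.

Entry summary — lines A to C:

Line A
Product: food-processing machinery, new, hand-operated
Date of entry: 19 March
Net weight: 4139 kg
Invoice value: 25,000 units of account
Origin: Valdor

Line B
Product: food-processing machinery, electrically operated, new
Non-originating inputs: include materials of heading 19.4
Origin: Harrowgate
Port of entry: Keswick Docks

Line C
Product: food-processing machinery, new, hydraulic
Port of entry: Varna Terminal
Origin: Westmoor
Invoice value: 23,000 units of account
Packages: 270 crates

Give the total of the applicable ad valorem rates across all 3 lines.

Line A: food-processing → 19.4; hand-operated → 19.4.4; new → 19.4.4.2. Scheduled 8%. anti-dumping (Valdor, 19.4): +16%; total 8% + 16% = 24%. → 24%.
Line B: food-processing → 19.4; electrically operated → 19.4.1; new → 19.4.1.2. Scheduled 36%. Harrowgate agreement on 19.4.1: CTH not met. → 36%.
Line C: food-processing → 19.4; hydraulic → 19.4.3; new → 19.4.3.1. Scheduled 21%. No special measure applies. → 21%.
Sum: 24% + 36% + 21% = 81%.

81%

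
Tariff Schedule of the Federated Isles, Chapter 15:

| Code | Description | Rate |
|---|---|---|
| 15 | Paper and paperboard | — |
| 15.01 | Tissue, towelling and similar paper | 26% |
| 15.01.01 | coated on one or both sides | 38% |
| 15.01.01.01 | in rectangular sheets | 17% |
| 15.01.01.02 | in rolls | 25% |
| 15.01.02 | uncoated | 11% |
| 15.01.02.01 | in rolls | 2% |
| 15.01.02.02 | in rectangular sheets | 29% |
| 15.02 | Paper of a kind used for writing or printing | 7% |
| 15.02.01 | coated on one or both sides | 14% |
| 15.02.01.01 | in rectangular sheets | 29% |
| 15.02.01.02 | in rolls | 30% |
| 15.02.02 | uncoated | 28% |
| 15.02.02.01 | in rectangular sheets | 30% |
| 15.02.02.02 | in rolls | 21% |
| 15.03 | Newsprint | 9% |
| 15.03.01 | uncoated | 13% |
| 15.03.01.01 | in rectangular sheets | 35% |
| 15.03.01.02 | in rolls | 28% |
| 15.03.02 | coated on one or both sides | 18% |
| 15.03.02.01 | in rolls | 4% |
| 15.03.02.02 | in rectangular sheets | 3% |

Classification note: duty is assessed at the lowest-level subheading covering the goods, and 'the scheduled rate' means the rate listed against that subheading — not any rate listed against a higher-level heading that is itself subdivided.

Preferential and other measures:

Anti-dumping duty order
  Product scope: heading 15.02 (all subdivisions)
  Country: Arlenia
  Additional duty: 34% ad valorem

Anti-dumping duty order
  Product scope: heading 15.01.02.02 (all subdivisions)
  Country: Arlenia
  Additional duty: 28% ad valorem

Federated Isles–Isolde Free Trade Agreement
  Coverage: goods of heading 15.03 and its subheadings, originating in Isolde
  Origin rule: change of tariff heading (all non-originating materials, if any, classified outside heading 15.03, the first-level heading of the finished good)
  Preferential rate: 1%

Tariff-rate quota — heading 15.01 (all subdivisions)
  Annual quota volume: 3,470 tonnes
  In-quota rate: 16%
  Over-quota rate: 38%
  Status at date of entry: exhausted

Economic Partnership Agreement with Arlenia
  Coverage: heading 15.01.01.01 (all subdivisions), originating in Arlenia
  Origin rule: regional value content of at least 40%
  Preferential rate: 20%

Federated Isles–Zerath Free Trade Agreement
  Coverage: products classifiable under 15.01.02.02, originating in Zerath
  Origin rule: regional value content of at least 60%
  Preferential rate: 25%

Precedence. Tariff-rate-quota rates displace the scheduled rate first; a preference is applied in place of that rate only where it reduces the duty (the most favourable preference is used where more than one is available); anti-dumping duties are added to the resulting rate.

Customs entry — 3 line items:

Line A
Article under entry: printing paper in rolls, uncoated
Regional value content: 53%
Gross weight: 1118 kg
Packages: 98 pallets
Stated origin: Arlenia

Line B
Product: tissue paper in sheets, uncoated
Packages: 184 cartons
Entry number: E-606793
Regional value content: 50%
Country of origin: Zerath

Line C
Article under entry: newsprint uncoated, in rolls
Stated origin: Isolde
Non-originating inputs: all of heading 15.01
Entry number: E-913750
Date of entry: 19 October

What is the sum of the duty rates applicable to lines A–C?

Line A: printing paper → 15.02; uncoated → 15.02.02; in rolls → 15.02.02.02. Scheduled 21%. Arlenia agreement on 15.01.01.01: 15.02.02.02 not covered; anti-dumping (Arlenia, 15.02): +34%; total 21% + 34% = 55%. → 55%.
Line B: tissue paper → 15.01; uncoated → 15.01.02; in sheets → 15.01.02.02. Scheduled 29%. quota on 15.01 exhausted → over-quota 38%; Zerath agreement on 15.01.02.02: RVC < 60%. → 38%.
Line C: newsprint → 15.03; uncoated → 15.03.01; in rolls → 15.03.01.02. Scheduled 28%. Isolde agreement on 15.03: CTH met → 1% available; preferential 1%. → 1%.
Sum: 55% + 38% + 1% = 94%.

94%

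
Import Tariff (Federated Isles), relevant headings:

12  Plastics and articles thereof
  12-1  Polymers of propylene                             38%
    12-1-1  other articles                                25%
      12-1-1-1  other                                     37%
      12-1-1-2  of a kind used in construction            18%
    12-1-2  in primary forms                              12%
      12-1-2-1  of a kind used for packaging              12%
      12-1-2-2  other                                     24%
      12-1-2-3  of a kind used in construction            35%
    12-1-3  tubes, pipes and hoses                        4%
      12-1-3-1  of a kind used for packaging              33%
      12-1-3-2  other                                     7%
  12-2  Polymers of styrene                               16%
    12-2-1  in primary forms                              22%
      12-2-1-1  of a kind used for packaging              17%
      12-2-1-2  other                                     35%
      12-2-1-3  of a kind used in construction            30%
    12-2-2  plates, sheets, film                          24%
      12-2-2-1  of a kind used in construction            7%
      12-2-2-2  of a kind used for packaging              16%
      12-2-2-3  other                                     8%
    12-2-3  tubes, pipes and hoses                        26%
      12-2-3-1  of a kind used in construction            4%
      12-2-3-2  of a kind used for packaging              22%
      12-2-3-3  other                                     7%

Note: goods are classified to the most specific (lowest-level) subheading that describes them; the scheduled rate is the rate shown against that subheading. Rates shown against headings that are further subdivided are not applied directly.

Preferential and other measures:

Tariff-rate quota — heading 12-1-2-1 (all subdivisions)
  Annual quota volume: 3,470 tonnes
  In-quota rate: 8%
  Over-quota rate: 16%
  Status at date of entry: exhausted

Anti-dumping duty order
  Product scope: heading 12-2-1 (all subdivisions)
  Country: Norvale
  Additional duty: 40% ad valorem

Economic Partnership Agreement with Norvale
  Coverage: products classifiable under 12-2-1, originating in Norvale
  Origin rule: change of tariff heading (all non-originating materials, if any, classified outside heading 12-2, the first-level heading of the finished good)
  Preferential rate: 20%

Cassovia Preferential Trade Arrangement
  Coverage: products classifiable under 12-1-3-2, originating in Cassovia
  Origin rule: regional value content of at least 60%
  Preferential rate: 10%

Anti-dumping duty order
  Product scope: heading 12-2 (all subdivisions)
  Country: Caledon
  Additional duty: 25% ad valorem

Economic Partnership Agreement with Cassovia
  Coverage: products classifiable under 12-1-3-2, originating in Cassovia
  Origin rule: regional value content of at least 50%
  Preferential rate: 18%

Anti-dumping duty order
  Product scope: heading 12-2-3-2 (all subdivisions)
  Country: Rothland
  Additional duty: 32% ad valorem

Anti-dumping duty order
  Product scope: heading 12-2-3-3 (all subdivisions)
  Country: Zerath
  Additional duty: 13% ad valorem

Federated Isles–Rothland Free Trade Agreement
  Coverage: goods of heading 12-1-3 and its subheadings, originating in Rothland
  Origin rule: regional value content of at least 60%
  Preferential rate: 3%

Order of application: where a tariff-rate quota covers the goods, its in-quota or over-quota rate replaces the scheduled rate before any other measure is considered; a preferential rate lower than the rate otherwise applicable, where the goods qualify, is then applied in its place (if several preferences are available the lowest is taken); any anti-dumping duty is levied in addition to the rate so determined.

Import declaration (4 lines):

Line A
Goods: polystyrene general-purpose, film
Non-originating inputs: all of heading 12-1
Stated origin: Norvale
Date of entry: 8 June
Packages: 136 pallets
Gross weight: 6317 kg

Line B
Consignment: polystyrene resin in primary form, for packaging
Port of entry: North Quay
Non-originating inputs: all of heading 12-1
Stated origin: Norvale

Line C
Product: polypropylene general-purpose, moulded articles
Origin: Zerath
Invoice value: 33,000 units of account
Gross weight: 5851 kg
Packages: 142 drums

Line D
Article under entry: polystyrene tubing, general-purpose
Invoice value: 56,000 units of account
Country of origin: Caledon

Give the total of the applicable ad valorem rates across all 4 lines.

134%

Line A: polystyrene → 12-2; film → 12-2-2; general-purpose → 12-2-2-3. Scheduled 8%. Norvale agreement on 12-2-1: 12-2-2-3 not covered. → 8%.
Line B: polystyrene → 12-2; resin in primary form → 12-2-1; for packaging → 12-2-1-1. Scheduled 17%. Norvale agreement on 12-2-1: CTH met → 20% available; preference 20% not lower than 17% → no reduction; anti-dumping (Norvale, 12-2-1): +40%; total 17% + 40% = 57%. → 57%.
Line C: polypropylene → 12-1; moulded articles → 12-1-1; general-purpose → 12-1-1-1. Scheduled 37%. No special measure applies. → 37%.
Line D: polystyrene → 12-2; tubing → 12-2-3; general-purpose → 12-2-3-3. Scheduled 7%. anti-dumping (Caledon, 12-2): +25%; total 7% + 25% = 32%. → 32%.
Sum: 8% + 57% + 37% + 32% = 134%.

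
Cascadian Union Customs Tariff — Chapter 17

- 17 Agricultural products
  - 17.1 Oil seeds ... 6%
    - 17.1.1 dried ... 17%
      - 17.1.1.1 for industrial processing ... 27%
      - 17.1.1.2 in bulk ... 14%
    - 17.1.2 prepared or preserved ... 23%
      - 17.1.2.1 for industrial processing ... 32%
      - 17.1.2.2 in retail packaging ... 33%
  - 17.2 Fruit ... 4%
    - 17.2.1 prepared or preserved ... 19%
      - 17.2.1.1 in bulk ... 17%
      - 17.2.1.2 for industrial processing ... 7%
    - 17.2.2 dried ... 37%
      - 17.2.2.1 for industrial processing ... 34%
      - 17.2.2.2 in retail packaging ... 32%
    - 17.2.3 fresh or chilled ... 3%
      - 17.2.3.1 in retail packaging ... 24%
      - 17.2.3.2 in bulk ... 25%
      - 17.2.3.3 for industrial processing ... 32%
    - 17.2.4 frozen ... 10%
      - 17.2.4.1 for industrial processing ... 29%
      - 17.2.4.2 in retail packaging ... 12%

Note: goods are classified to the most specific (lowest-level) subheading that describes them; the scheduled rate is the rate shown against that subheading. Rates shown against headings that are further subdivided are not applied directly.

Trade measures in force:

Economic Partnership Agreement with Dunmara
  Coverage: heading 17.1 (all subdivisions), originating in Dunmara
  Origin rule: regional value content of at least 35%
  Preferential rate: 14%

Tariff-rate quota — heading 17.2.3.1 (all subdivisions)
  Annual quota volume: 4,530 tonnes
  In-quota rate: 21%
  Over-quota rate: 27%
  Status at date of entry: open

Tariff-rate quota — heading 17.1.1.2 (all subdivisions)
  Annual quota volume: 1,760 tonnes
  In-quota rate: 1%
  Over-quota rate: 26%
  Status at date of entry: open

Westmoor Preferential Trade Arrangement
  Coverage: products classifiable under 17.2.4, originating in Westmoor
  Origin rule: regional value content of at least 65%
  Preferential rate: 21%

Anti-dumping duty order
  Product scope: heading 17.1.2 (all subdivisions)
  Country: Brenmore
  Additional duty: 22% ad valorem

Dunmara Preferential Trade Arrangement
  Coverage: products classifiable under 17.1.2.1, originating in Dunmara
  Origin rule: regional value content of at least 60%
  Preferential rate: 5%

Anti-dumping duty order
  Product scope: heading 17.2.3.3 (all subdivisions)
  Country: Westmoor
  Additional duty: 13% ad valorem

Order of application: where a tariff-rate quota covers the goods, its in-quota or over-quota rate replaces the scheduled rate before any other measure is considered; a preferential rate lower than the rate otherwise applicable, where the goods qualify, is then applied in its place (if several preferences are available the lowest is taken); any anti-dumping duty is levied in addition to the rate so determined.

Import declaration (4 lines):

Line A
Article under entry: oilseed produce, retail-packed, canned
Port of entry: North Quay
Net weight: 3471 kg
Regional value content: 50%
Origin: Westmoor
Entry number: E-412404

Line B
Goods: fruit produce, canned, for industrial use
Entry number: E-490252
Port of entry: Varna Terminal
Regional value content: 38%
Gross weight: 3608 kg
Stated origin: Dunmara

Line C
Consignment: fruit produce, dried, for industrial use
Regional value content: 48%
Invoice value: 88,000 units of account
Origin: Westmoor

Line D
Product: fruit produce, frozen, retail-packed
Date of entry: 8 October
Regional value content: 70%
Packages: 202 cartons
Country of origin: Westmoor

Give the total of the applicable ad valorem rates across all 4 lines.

Line A: oilseed → 17.1; canned → 17.1.2; retail-packed → 17.1.2.2. Scheduled 33%. Westmoor agreement on 17.2.4: 17.1.2.2 not covered. → 33%.
Line B: fruit → 17.2; canned → 17.2.1; for industrial use → 17.2.1.2. Scheduled 7%. Dunmara agreement on 17.1: 17.2.1.2 not covered; Dunmara agreement on 17.1.2.1: 17.2.1.2 not covered. → 7%.
Line C: fruit → 17.2; dried → 17.2.2; for industrial use → 17.2.2.1. Scheduled 34%. Westmoor agreement on 17.2.4: 17.2.2.1 not covered. → 34%.
Line D: fruit → 17.2; frozen → 17.2.4; retail-packed → 17.2.4.2. Scheduled 12%. Westmoor agreement on 17.2.4: RVC ≥ 65% → 21% available; preference 21% not lower than 12% → no reduction. → 12%.
Sum: 33% + 7% + 34% + 12% = 86%.

86%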